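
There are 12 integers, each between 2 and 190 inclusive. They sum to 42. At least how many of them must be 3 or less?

3

Each value above 3 is at least 4, contributing at least 4 − 2 = 2 above the floor 2.
The sum exceeds the floor total 24 by 18, so at most ⌊18/2⌋ = 9 exceed 3, and at least 3 are ≤ 3.
Exactly 3 works: 3 values at 2 and 9 at 4 total 42.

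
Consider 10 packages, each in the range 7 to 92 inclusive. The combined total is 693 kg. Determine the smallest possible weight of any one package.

To make one package as small as possible, make the other 9 as large as possible.
The other 9 can take up 9 × 92 = 828 ≥ 693 − 7, so one package can sit at its floor of 7.
Achievable: one at 7 and the other 9 totalling 686, which fits since 9 × 7 ≤ 686 ≤ 9 × 92.

7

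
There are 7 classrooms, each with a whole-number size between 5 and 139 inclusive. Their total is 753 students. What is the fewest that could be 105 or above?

If only k of them are at least 105, the other 7 − k are at most 104, so the total is at most k·139 + (7 − k)·104.
This must reach 753, so k·139 + (7 − k)·104 ≥ 753, giving k ≥ 1.
Exactly 1 works: 1 value at 139 and 6 at 104 total 763; lower one of the high values by 10 (still ≥ 105) to hit 753.

1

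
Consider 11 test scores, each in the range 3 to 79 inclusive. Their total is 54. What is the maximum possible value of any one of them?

24

To make one score as large as possible, make the other 10 as small as possible.
The other 10 contribute at least 10 × 3 = 30, leaving at most 54 − 30 = 24.
Since 24 ≤ 79, this is achievable: one at 24 and 10 at 3.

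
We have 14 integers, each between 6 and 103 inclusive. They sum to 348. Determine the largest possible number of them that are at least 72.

If k of the values are ≥ 72, the total is ≥ 72k + 6(14 − k).
Setting 72k + 6(14 − k) ≤ 348 gives 66k ≤ 264, so k ≤ 4.
k = 4 is achieved by 4 values at 72 and 10 at 6, total 348.

4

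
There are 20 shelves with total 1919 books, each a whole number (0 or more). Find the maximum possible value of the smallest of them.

The 20 values sum to 1919, so their minimum is at most ⌊1919/20⌋ = 95.
Achievable: 1 of them at 95 and 19 at 96 total 1919.

95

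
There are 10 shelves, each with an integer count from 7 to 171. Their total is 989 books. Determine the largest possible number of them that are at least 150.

6

If k of the values are ≥ 150, the total is ≥ 150k + 7(10 − k).
Setting 150k + 7(10 − k) ≤ 989 gives 143k ≤ 919, so k ≤ 6.
k = 6 is achieved by 6 values at 150 and 4 at 7, total 928; add 61 to one value (staying below 150) to reach 989.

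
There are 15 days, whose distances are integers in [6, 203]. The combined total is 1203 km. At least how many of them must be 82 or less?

Let j be the number exceeding 82. Then the total is ≥ 83·j + 6·(15 − j) = 90 + 77j.
So 77j ≤ 1113 and j ≤ 14; hence at least 15 − 14 = 1 are ≤ 82.
Exactly 1 works: 1 value at 6 and 14 at 83 total 1168; raise one of the low values by 35 (still ≤ 82) to hit 1203.

1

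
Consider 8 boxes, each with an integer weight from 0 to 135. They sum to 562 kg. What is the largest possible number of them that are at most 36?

Each value at 36 or below falls at least 135 − 36 = 99 short of the ceiling 135.
The ceiling total is 8 × 135 = 1080, and we need 562, so at most ⌊(1080 − 562)/99⌋ = 5 can be that low.
k = 5 is achieved by 5 values at 36 and 3 at 135, total 585; lower one of the 135's by 23 (still > 36) to reach 562.

5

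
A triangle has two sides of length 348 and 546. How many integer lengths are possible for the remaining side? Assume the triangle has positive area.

695

The triangle inequality gives |348 − 546| < c < 348 + 546, i.e. 198 < c < 894.
So c can be any integer from 199 to 893: 695 values.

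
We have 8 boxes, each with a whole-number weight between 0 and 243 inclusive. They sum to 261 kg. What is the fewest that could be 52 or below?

4

Each value above 52 is at least 53, contributing at least 53 − 0 = 53 above the floor 0.
The sum exceeds the floor total 0 by 261, so at most ⌊261/53⌋ = 4 exceed 52, and at least 4 are ≤ 52.
Exactly 4 works: 4 values at 0 and 4 at 53 total 212; raise one of the low values by 49 (still ≤ 52) to hit 261.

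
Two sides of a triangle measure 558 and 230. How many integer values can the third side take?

The triangle inequality gives |558 − 230| < c < 558 + 230, i.e. 328 < c < 788.
So c can be any integer from 329 to 787: 459 values.

459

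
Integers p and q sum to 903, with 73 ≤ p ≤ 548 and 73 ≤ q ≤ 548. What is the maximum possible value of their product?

203852

With p + q fixed, pq peaks when the two are closest together.
Taking p = 451 and q = 452 (both in [73, 548]) gives pq = 203852.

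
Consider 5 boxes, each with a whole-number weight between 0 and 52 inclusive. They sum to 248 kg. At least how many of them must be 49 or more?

2

If only k of them are at least 49, the other 5 − k are at most 48, so the total is at most k·52 + (5 − k)·48.
This must reach 248, so k·52 + (5 − k)·48 ≥ 248, giving k ≥ 2.
Exactly 2 works: 2 values at 52 and 3 at 48 total 248.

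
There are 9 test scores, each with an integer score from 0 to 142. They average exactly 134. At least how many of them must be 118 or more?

7

The total is 9 × 134 = 1206.
Suppose at most 9 − j of them reach 118; then j values are ≤ 117 and the rest ≤ 142.
The total is then ≤ 117·j + 142·(9 − j) = 1278 − 25j. For this to be ≥ 1206 we need j ≤ 2, so at least 9 − 2 = 7 must reach 118.
Exactly 7 works: 7 values at 142 and 2 at 117 total 1228; lower one of the high values by 22 (still ≥ 118) to hit 1206.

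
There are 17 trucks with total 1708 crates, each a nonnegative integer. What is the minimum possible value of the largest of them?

Some value must be at least ⌈1708/17⌉ = 101, since 17 × 100 = 1700 < 1708.
Achievable: 8 of them at 101 and 9 at 100 total 1708.

101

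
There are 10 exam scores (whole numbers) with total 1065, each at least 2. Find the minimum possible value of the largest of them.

107

Some value must be at least ⌈1065/10⌉ = 107, since 10 × 106 = 1060 < 1065.
Equality holds with 5 values of 107 and 5 values of 106.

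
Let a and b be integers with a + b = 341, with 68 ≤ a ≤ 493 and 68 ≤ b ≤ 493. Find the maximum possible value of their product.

ab = a(341 − a) is maximized when a is as near 341/2 as the bounds allow.
Taking a = 170 and b = 171 (both in [68, 493]) gives ab = 29070.

29070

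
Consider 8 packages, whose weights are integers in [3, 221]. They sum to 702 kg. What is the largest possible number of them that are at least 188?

3

Suppose k of them are at least 188. Those contribute at least 188 each and the other 8 − k at least 3 each.
So the total is at least 188k + 3(8 − k) = 24 + 185k. This must be ≤ 702, giving k ≤ 3.
k = 3 is achieved by 3 values at 188 and 5 at 3, total 579; add 123 to one value (staying below 188) to reach 702.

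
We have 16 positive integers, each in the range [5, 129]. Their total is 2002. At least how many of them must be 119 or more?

If only k of them are at least 119, the other 16 − k are at most 118, so the total is at most k·129 + (16 − k)·118.
This must reach 2002, so k·129 + (16 − k)·118 ≥ 2002, giving k ≥ 11.
Exactly 11 works: 11 values at 129 and 5 at 118 total 2009; lower one of the high values by 7 (still ≥ 119) to hit 2002.

11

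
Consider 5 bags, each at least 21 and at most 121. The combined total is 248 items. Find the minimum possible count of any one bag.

21

To make one bag as small as possible, make the other 4 as large as possible.
The other 4 can take up 4 × 121 = 484 ≥ 248 − 21, so one bag can sit at its floor of 21.
Achievable: one at 21 and the other 4 totalling 227, which fits since 4 × 21 ≤ 227 ≤ 4 × 121.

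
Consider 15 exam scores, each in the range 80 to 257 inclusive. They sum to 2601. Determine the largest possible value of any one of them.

257

To make one score as large as possible, make the other 14 as small as possible.
The other 14 contribute at least 14 × 80 = 1120, leaving at most 2601 − 1120 = 1481.
But each score is capped at 257, so the maximum is 257.
Achievable: one at 257 and the other 14 totalling 2344, which fits since 14 × 80 ≤ 2344 ≤ 14 × 257.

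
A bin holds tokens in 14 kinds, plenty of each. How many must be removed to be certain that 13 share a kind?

169

In the worst case you draw 12 of each of the 14 kinds: 14 × 12 = 168.
One more forces 13 of some kind, so 168 + 1 = 169.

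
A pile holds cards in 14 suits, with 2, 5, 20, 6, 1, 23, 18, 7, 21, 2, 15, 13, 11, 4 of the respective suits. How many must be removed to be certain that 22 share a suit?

In the worst case you take as many as possible of each suit without reaching 22: 2 + 5 + 20 + 6 + 1 + 21 + 18 + 7 + 21 + 2 + 15 + 13 + 11 + 4 = 146.
The next one must give 22 of some suit, so 146 + 1 = 147.

147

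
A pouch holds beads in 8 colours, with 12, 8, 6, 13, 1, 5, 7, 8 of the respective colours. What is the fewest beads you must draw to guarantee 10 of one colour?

In the worst case you take as many as possible of each colour without reaching 10: 9 + 8 + 6 + 9 + 1 + 5 + 7 + 8 = 53.
The next one must give 10 of some colour, so 53 + 1 = 54.

54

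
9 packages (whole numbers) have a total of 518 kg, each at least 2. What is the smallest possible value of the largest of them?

The average is 518/9 > 57, so not all 9 can be 57 or less; the largest is ≥ 58.
Equality holds with 5 values of 58 and 4 values of 57.

58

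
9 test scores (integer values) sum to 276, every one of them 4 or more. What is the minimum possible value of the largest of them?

The average is 276/9 > 30, so not all 9 can be 30 or less; the largest is ≥ 31.
Taking 3 copies of 30 and 6 copies of 31 gives exactly 276, so 31 is attained.

31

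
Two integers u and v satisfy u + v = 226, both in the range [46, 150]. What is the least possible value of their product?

11400

For a fixed sum, uv is smallest when u and v are as far apart as possible.
The extreme feasible split is u = 76, v = 150, giving uv = 11400.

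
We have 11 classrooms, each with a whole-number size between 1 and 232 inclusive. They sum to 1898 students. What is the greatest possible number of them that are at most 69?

Suppose k of them are at most 69. Those contribute at most 69 each and the rest at most 232 each.
So the total is at most 69k + 232(11 − k) = 2552 − 163k. This must still be ≥ 1898, so k ≤ 4.
k = 4 is achieved by 4 values at 69 and 7 at 232, total 1900; lower one of the 232's by 2 (still > 69) to reach 1898.

4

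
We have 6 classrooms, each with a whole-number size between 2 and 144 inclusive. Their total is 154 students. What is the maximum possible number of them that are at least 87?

With k values at 87 or above and the rest at least 2, the sum is at least 12 + 85k.
Since the sum is 154, we need 85k ≤ 142, i.e. k ≤ 1.
k = 1 is achieved by 1 value at 87 and 5 at 2, total 97; add 57 to one value (staying below 87) to reach 154.

1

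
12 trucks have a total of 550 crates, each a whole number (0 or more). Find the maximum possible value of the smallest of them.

If every one of the 12 were at least 46, the total would be at least 12 × 46 = 552 > 550.
Equality holds with 2 values of 45 and 10 values of 46.

45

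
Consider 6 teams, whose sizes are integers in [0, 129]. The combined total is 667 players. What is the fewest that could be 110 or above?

Each value short of 110 is at most 109, costing at least 129 − 109 = 20 against the maximum total of 774.
We can afford to lose at most 774 − 667 = 107, so at most ⌊107/20⌋ = 5 fall short, and at least 1 are ≥ 110.
Exactly 1 works: 1 value at 129 and 5 at 109 total 674; lower one of the high values by 7 (still ≥ 110) to hit 667.

1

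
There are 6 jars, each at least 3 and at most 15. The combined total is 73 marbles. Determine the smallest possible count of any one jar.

3

To make one jar as small as possible, make the other 5 as large as possible.
The other 5 can take up 5 × 15 = 75 ≥ 73 − 3, so one jar can sit at its floor of 3.
Achievable: one at 3 and the other 5 totalling 70, which fits since 5 × 3 ≤ 70 ≤ 5 × 15.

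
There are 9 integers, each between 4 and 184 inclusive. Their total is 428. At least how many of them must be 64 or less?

3

Each value above 64 is at least 65, contributing at least 65 − 4 = 61 above the floor 4.
The sum exceeds the floor total 36 by 392, so at most ⌊392/61⌋ = 6 exceed 64, and at least 3 are ≤ 64.
Exactly 3 works: 3 values at 4 and 6 at 65 total 402; raise one of the low values by 26 (still ≤ 64) to hit 428.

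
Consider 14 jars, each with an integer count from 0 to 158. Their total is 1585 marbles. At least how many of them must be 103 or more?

3

If only k of them are at least 103, the other 14 − k are at most 102, so the total is at most k·158 + (14 − k)·102.
This must reach 1585, so k·158 + (14 − k)·102 ≥ 1585, giving k ≥ 3.
Exactly 3 works: 3 values at 158 and 11 at 102 total 1596; lower one of the high values by 11 (still ≥ 103) to hit 1585.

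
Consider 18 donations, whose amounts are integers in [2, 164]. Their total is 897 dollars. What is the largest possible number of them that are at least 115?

With k values at 115 or above and the rest at least 2, the sum is at least 36 + 113k.
Since the sum is 897, we need 113k ≤ 861, i.e. k ≤ 7.
k = 7 is achieved by 7 values at 115 and 11 at 2, total 827; add 70 to one value (staying below 115) to reach 897.

7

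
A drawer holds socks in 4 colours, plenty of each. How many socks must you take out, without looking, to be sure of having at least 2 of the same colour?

5

You could draw 1 of every colour without reaching 2 of any — 4 in all.
One more forces 2 of some colour, so 4 + 1 = 5.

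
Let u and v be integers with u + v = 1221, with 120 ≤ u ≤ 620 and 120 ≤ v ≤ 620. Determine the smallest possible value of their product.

372620

uv = u(1221 − u) is concave in u, so over [601, 620] it is minimized at an endpoint.
The extreme feasible split is u = 601, v = 620, giving uv = 372620.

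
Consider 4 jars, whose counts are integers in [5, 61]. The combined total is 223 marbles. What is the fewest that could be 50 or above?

3

Suppose at most 4 − j of them reach 50; then j values are ≤ 49 and the rest ≤ 61.
The total is then ≤ 49·j + 61·(4 − j) = 244 − 12j. For this to be ≥ 223 we need j ≤ 1, so at least 4 − 1 = 3 must reach 50.
Exactly 3 works: 3 values at 61 and 1 at 49 total 232; lower one of the high values by 9 (still ≥ 50) to hit 223.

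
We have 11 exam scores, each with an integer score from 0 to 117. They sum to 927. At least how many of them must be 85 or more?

Suppose at most 11 − j of them reach 85; then j values are ≤ 84 and the rest ≤ 117.
The total is then ≤ 84·j + 117·(11 − j) = 1287 − 33j. For this to be ≥ 927 we need j ≤ 10, so at least 11 − 10 = 1 must reach 85.
Exactly 1 works: 1 value at 117 and 10 at 84 total 957; lower one of the high values by 30 (still ≥ 85) to hit 927.

1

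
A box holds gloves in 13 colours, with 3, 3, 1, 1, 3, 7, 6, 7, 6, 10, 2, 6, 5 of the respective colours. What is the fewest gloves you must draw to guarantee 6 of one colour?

49

In the worst case you take as many as possible of each colour without reaching 6: 3 + 3 + 1 + 1 + 3 + 5 + 5 + 5 + 5 + 5 + 2 + 5 + 5 = 48.
The next one must give 6 of some colour, so 48 + 1 = 49.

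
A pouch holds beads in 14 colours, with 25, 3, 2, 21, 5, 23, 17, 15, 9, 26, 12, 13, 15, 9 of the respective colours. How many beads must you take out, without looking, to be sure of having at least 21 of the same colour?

In the worst case you take as many as possible of each colour without reaching 21: 20 + 3 + 2 + 20 + 5 + 20 + 17 + 15 + 9 + 20 + 12 + 13 + 15 + 9 = 180.
The next one must give 21 of some colour, so 180 + 1 = 181.

181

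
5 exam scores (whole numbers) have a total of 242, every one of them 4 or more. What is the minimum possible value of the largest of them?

49

Some value must be at least ⌈242/5⌉ = 49, since 5 × 48 = 240 < 242.
Equality holds with 2 values of 49 and 3 values of 48.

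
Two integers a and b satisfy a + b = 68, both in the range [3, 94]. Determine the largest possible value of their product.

For a fixed sum, the product ab is largest when a and b are as close as possible.
Taking a = 34 and b = 34 (both in [3, 94]) gives ab = 1156.

1156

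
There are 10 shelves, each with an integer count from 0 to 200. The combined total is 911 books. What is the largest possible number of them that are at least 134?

Suppose k of them are at least 134. Those contribute at least 134 each and the other 10 − k at least 0 each.
So the total is at least 134k + 0(10 − k) = 0 + 134k. This must be ≤ 911, giving k ≤ 6.
k = 6 is achieved by 6 values at 134 and 4 at 0, total 804; add 107 to one value (staying below 134) to reach 911.

6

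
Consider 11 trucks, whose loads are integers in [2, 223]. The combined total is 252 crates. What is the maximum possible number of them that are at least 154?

1

If k of the values are ≥ 154, the total is ≥ 154k + 2(11 − k).
Setting 154k + 2(11 − k) ≤ 252 gives 152k ≤ 230, so k ≤ 1.
k = 1 is achieved by 1 value at 154 and 10 at 2, total 174; add 78 to one value (staying below 154) to reach 252.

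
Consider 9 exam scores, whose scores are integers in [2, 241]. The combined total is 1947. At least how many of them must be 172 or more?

If only k of them are at least 172, the other 9 − k are at most 171, so the total is at most k·241 + (9 − k)·171.
This must reach 1947, so k·241 + (9 − k)·171 ≥ 1947, giving k ≥ 6.
Exactly 6 works: 6 values at 241 and 3 at 171 total 1959; lower one of the high values by 12 (still ≥ 172) to hit 1947.

6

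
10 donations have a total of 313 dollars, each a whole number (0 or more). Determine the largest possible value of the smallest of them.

31

If every one of the 10 were at least 32, the total would be at least 10 × 32 = 320 > 313.
Taking 7 copies of 31 and 3 copies of 32 gives exactly 313, so 31 is attained.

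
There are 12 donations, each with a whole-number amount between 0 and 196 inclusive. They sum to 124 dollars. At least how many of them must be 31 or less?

If only k of them are at most 31, the other 12 − k are at least 32, so the total is at least (12 − k)·32 + k·0.
This is ≤ 124, so (12 − k)·32 + 0k ≤ 124, which gives k ≥ 9.
Exactly 9 works: 9 values at 0 and 3 at 32 total 96; raise one of the low values by 28 (still ≤ 31) to hit 124.

9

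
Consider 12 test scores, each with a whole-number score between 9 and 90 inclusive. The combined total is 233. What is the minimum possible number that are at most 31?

7

Each value above 31 is at least 32, contributing at least 32 − 9 = 23 above the floor 9.
The sum exceeds the floor total 108 by 125, so at most ⌊125/23⌋ = 5 exceed 31, and at least 7 are ≤ 31.
Exactly 7 works: 7 values at 9 and 5 at 32 total 223; raise one of the low values by 10 (still ≤ 31) to hit 233.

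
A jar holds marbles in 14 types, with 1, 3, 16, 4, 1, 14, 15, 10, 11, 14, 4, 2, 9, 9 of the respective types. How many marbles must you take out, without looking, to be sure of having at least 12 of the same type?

In the worst case you take as many as possible of each type without reaching 12: 1 + 3 + 11 + 4 + 1 + 11 + 11 + 10 + 11 + 11 + 4 + 2 + 9 + 9 = 98.
The next one must give 12 of some type, so 98 + 1 = 99.

99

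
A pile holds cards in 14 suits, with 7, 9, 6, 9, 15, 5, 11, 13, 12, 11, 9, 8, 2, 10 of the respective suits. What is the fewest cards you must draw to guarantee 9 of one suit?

In the worst case you take as many as possible of each suit without reaching 9: 7 + 8 + 6 + 8 + 8 + 5 + 8 + 8 + 8 + 8 + 8 + 8 + 2 + 8 = 100.
The next one must give 9 of some suit, so 100 + 1 = 101.

101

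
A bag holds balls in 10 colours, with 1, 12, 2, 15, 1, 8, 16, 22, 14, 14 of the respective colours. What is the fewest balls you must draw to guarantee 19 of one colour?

In the worst case you take as many as possible of each colour without reaching 19: 1 + 12 + 2 + 15 + 1 + 8 + 16 + 18 + 14 + 14 = 101.
The next one must give 19 of some colour, so 101 + 1 = 102.

102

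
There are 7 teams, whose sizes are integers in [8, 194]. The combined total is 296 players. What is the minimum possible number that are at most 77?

4

Each value above 77 is at least 78, contributing at least 78 − 8 = 70 above the floor 8.
The sum exceeds the floor total 56 by 240, so at most ⌊240/70⌋ = 3 exceed 77, and at least 4 are ≤ 77.
Exactly 4 works: 4 values at 8 and 3 at 78 total 266; raise one of the low values by 30 (still ≤ 77) to hit 296.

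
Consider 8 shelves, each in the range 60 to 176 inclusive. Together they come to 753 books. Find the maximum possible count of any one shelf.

176

To make one shelf as large as possible, make the other 7 as small as possible.
The other 7 contribute at least 7 × 60 = 420, leaving at most 753 − 420 = 333.
But each shelf is capped at 176, so the maximum is 176.
Achievable: one at 176 and the other 7 totalling 577, which fits since 7 × 60 ≤ 577 ≤ 7 × 176.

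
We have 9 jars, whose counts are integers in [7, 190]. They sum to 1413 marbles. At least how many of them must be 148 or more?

Each value short of 148 is at most 147, costing at least 190 − 147 = 43 against the maximum total of 1710.
We can afford to lose at most 1710 − 1413 = 297, so at most ⌊297/43⌋ = 6 fall short, and at least 3 are ≥ 148.
Exactly 3 works: 3 values at 190 and 6 at 147 total 1452; lower one of the high values by 39 (still ≥ 148) to hit 1413.

3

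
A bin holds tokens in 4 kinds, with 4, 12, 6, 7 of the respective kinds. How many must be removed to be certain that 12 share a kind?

29

In the worst case you take as many as possible of each kind without reaching 12: 4 + 11 + 6 + 7 = 28.
The next one must give 12 of some kind, so 28 + 1 = 29.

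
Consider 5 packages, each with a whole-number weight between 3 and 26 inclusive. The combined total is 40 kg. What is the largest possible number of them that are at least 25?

If k of the values are ≥ 25, the total is ≥ 25k + 3(5 − k).
Setting 25k + 3(5 − k) ≤ 40 gives 22k ≤ 25, so k ≤ 1.
k = 1 is achieved by 1 value at 25 and 4 at 3, total 37; add 3 to one value (staying below 25) to reach 40.

1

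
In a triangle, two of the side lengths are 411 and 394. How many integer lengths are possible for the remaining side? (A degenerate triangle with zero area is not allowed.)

The triangle inequality gives |411 − 394| < c < 411 + 394, i.e. 17 < c < 805.
So c can be any integer from 18 to 804: 787 values.

787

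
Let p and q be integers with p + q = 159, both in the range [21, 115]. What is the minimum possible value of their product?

Since p + q is fixed, pushing one of them to its bound minimizes the product.
The extreme feasible split is p = 44, q = 115, giving pq = 5060.

5060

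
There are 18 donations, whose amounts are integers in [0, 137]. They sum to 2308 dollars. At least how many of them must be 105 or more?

14

If only k of them are at least 105, the other 18 − k are at most 104, so the total is at most k·137 + (18 − k)·104.
This must reach 2308, so k·137 + (18 − k)·104 ≥ 2308, giving k ≥ 14.
Exactly 14 works: 14 values at 137 and 4 at 104 total 2334; lower one of the high values by 26 (still ≥ 105) to hit 2308.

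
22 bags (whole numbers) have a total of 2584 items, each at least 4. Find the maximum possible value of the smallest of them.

117

The 22 values sum to 2584, so their minimum is at most ⌊2584/22⌋ = 117.
Equality holds with 12 values of 117 and 10 values of 118.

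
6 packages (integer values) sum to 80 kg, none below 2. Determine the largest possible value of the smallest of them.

13

The 6 values sum to 80, so their minimum is at most ⌊80/6⌋ = 13.
Achievable: 4 of them at 13 and 2 at 14 total 80.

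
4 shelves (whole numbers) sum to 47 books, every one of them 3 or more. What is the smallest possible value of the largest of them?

The 4 values sum to 47, so their maximum is at least ⌈47/4⌉ = 12.
Achievable: 3 of them at 12 and 1 at 11 total 47.

12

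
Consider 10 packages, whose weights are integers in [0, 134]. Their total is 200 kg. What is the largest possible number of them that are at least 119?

If k of the values are ≥ 119, the total is ≥ 119k + 0(10 − k).
Setting 119k + 0(10 − k) ≤ 200 gives 119k ≤ 200, so k ≤ 1.
k = 1 is achieved by 1 value at 119 and 9 at 0, total 119; add 81 to one value (staying below 119) to reach 200.

1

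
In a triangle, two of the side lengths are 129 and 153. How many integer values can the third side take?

257

The triangle inequality gives |129 − 153| < c < 129 + 153, i.e. 24 < c < 282.
So c can be any integer from 25 to 281: 257 values.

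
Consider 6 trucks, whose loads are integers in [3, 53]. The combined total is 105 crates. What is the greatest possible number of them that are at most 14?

Each value at 14 or below falls at least 53 − 14 = 39 short of the ceiling 53.
The ceiling total is 6 × 53 = 318, and we need 105, so at most ⌊(318 − 105)/39⌋ = 5 can be that low.
k = 5 is achieved by 5 values at 14 and 1 at 53, total 123; lower one of the 53's by 18 (still > 14) to reach 105.

5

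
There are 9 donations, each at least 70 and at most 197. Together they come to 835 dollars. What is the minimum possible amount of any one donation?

Minimizing one value means maximizing the remaining 8.
The other 8 can take up 8 × 197 = 1576 ≥ 835 − 70, so one donation can sit at its floor of 70.
Achievable: one at 70 and the other 8 totalling 765, which fits since 8 × 70 ≤ 765 ≤ 8 × 197.

70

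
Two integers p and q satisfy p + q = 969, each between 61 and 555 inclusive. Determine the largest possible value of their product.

For a fixed sum, the product pq is largest when p and q are as close as possible.
Taking p = 484 and q = 485 (both in [61, 555]) gives pq = 234740.

234740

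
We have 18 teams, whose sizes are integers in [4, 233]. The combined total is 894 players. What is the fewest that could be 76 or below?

Each value above 76 is at least 77, contributing at least 77 − 4 = 73 above the floor 4.
The sum exceeds the floor total 72 by 822, so at most ⌊822/73⌋ = 11 exceed 76, and at least 7 are ≤ 76.
Exactly 7 works: 7 values at 4 and 11 at 77 total 875; raise one of the low values by 19 (still ≤ 76) to hit 894.

7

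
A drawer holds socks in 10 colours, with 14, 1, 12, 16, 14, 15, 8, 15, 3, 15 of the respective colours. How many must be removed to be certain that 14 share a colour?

103

In the worst case you take as many as possible of each colour without reaching 14: 13 + 1 + 12 + 13 + 13 + 13 + 8 + 13 + 3 + 13 = 102.
The next one must give 14 of some colour, so 102 + 1 = 103.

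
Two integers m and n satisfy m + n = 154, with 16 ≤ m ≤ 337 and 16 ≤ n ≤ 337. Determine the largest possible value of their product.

5929

For a fixed sum, the product mn is largest when m and n are as close as possible.
Taking m = 77 and n = 77 (both in [16, 337]) gives mn = 5929.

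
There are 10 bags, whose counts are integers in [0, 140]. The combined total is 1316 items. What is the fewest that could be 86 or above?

9

Each value short of 86 is at most 85, costing at least 140 − 85 = 55 against the maximum total of 1400.
We can afford to lose at most 1400 − 1316 = 84, so at most ⌊84/55⌋ = 1 fall short, and at least 9 are ≥ 86.
Exactly 9 works: 9 values at 140 and 1 at 85 total 1345; lower one of the high values by 29 (still ≥ 86) to hit 1316.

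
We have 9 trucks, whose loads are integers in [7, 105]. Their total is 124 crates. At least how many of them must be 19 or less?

Each value above 19 is at least 20, contributing at least 20 − 7 = 13 above the floor 7.
The sum exceeds the floor total 63 by 61, so at most ⌊61/13⌋ = 4 exceed 19, and at least 5 are ≤ 19.
Exactly 5 works: 5 values at 7 and 4 at 20 total 115; raise one of the low values by 9 (still ≤ 19) to hit 124.

5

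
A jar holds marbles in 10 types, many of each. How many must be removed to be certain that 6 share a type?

51

In the worst case you draw 5 of each of the 10 types: 10 × 5 = 50.
One more forces 6 of some type, so 50 + 1 = 51.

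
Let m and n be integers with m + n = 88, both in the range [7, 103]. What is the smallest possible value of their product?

mn = m(88 − m) is concave in m, so over [7, 81] it is minimized at an endpoint.
At the endpoint m = 7, n = 88 − 7 = 81, so mn = 7 × 81 = 567.

567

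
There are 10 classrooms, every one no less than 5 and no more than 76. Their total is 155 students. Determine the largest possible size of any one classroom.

76

To make one classroom as large as possible, make the other 9 as small as possible.
The other 9 contribute at least 9 × 5 = 45, leaving at most 155 − 45 = 110.
But each classroom is capped at 76, so the maximum is 76.
Achievable: one at 76 and the other 9 totalling 79, which fits since 9 × 5 ≤ 79 ≤ 9 × 76.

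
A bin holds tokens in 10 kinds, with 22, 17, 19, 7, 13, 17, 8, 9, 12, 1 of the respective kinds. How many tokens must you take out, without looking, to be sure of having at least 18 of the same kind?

119

In the worst case you take as many as possible of each kind without reaching 18: 17 + 17 + 17 + 7 + 13 + 17 + 8 + 9 + 12 + 1 = 118.
The next one must give 18 of some kind, so 118 + 1 = 119.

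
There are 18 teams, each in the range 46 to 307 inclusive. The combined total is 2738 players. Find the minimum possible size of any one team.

46

To make one team as small as possible, make the other 17 as large as possible.
The other 17 can take up 17 × 307 = 5219 ≥ 2738 − 46, so one team can sit at its floor of 46.
Achievable: one at 46 and the other 17 totalling 2692, which fits since 17 × 46 ≤ 2692 ≤ 17 × 307.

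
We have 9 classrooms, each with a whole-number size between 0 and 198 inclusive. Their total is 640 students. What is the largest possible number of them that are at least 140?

Suppose k of them are at least 140. Those contribute at least 140 each and the other 9 − k at least 0 each.
So the total is at least 140k + 0(9 − k) = 0 + 140k. This must be ≤ 640, giving k ≤ 4.
k = 4 is achieved by 4 values at 140 and 5 at 0, total 560; add 80 to one value (staying below 140) to reach 640.

4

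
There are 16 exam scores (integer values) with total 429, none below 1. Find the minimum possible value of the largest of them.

Some value must be at least ⌈429/16⌉ = 27, since 16 × 26 = 416 < 429.
Taking 3 copies of 26 and 13 copies of 27 gives exactly 429, so 27 is attained.

27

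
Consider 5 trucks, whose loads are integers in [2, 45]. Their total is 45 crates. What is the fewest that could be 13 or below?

3

Let j be the number exceeding 13. Then the total is ≥ 14·j + 2·(5 − j) = 10 + 12j.
So 12j ≤ 35 and j ≤ 2; hence at least 5 − 2 = 3 are ≤ 13.
Exactly 3 works: 3 values at 2 and 2 at 14 total 34; raise one of the low values by 11 (still ≤ 13) to hit 45.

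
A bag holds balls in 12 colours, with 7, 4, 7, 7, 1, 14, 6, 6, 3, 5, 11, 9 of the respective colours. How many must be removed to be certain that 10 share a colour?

In the worst case you take as many as possible of each colour without reaching 10: 7 + 4 + 7 + 7 + 1 + 9 + 6 + 6 + 3 + 5 + 9 + 9 = 73.
The next one must give 10 of some colour, so 73 + 1 = 74.

74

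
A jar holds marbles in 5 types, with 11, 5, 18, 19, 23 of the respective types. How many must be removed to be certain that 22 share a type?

In the worst case you take as many as possible of each type without reaching 22: 11 + 5 + 18 + 19 + 21 = 74.
The next one must give 22 of some type, so 74 + 1 = 75.

75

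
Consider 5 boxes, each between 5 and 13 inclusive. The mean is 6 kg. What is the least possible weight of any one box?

Minimizing one value means maximizing the remaining 4.
The total is 5 × 6 = 30.
The other 4 can take up 4 × 13 = 52 ≥ 30 − 5, so one box can sit at its floor of 5.
Achievable: one at 5 and the other 4 totalling 25, which fits since 4 × 5 ≤ 25 ≤ 4 × 13.

5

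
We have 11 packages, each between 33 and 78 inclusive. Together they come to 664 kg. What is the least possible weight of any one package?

33

To make one package as small as possible, make the other 10 as large as possible.
The other 10 can take up 10 × 78 = 780 ≥ 664 − 33, so one package can sit at its floor of 33.
Achievable: one at 33 and the other 10 totalling 631, which fits since 10 × 33 ≤ 631 ≤ 10 × 78.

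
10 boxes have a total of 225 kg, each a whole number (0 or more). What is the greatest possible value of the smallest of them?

If every one of the 10 were at least 23, the total would be at least 10 × 23 = 230 > 225.
Taking 5 copies of 22 and 5 copies of 23 gives exactly 225, so 22 is attained.

22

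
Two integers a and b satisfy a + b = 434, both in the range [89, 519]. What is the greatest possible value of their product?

47089

With a + b fixed, ab peaks when the two are closest together.
Taking a = 217 and b = 217 (both in [89, 519]) gives ab = 47089.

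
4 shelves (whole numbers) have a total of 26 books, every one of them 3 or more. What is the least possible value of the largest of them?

7

If every one of the 4 were at most 6, the total would be at most 4 × 6 = 24 < 26.
Achievable: 2 of them at 7 and 2 at 6 total 26.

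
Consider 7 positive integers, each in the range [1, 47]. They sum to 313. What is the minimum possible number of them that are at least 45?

Each value short of 45 is at most 44, costing at least 47 − 44 = 3 against the maximum total of 329.
We can afford to lose at most 329 − 313 = 16, so at most ⌊16/3⌋ = 5 fall short, and at least 2 are ≥ 45.
Exactly 2 works: 2 values at 47 and 5 at 44 total 314; lower one of the high values by 1 (still ≥ 45) to hit 313.

2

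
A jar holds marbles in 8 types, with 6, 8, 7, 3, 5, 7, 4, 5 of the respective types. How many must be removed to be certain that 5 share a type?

In the worst case you take as many as possible of each type without reaching 5: 4 + 4 + 4 + 3 + 4 + 4 + 4 + 4 = 31.
The next one must give 5 of some type, so 31 + 1 = 32.

32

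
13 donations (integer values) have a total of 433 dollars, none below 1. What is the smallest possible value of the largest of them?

34

The 13 values sum to 433, so their maximum is at least ⌈433/13⌉ = 34.
Achievable: 4 of them at 34 and 9 at 33 total 433.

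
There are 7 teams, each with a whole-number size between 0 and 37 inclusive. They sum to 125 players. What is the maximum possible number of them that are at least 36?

With k values at 36 or above and the rest at least 0, the sum is at least 0 + 36k.
Since the sum is 125, we need 36k ≤ 125, i.e. k ≤ 3.
k = 3 is achieved by 3 values at 36 and 4 at 0, total 108; add 17 to one value (staying below 36) to reach 125.

3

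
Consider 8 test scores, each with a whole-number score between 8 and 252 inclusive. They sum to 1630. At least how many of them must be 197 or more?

If only k of them are at least 197, the other 8 − k are at most 196, so the total is at most k·252 + (8 − k)·196.
This must reach 1630, so k·252 + (8 − k)·196 ≥ 1630, giving k ≥ 2.
Exactly 2 works: 2 values at 252 and 6 at 196 total 1680; lower one of the high values by 50 (still ≥ 197) to hit 1630.

2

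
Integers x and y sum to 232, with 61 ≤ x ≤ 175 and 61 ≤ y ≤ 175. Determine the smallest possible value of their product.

For a fixed sum, xy is smallest when x and y are as far apart as possible.
At the endpoint x = 61, y = 232 − 61 = 171, so xy = 61 × 171 = 10431.

10431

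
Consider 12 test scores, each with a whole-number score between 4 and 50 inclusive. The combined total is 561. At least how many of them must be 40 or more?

9

If only k of them are at least 40, the other 12 − k are at most 39, so the total is at most k·50 + (12 − k)·39.
This must reach 561, so k·50 + (12 − k)·39 ≥ 561, giving k ≥ 9.
Exactly 9 works: 9 values at 50 and 3 at 39 total 567; lower one of the high values by 6 (still ≥ 40) to hit 561.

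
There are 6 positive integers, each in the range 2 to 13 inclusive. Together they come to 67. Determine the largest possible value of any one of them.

13

To make one integer as large as possible, make the other 5 as small as possible.
The other 5 contribute at least 5 × 2 = 10, leaving at most 67 − 10 = 57.
But each integer is capped at 13, so the maximum is 13.
Achievable: one at 13 and the other 5 totalling 54, which fits since 5 × 2 ≤ 54 ≤ 5 × 13.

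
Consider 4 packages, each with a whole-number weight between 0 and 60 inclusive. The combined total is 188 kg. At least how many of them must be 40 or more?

2

Suppose at most 4 − j of them reach 40; then j values are ≤ 39 and the rest ≤ 60.
The total is then ≤ 39·j + 60·(4 − j) = 240 − 21j. For this to be ≥ 188 we need j ≤ 2, so at least 4 − 2 = 2 must reach 40.
Exactly 2 works: 2 values at 60 and 2 at 39 total 198; lower one of the high values by 10 (still ≥ 40) to hit 188.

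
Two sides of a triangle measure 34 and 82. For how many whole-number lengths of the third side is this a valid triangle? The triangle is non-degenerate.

The triangle inequality gives |34 − 82| < c < 34 + 82, i.e. 48 < c < 116.
So c can be any integer from 49 to 115: 67 values.

67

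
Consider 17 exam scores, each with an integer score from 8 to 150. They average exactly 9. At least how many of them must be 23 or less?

16

The total is 17 × 9 = 153.
If only k of them are at most 23, the other 17 − k are at least 24, so the total is at least (17 − k)·24 + k·8.
This is ≤ 153, so (17 − k)·24 + 8k ≤ 153, which gives k ≥ 16.
Exactly 16 works: 16 values at 8 and 1 at 24 total 152; raise one of the low values by 1 (still ≤ 23) to hit 153.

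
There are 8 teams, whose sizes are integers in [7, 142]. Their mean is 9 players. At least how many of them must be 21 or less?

7

The total is 8 × 9 = 72.
If only k of them are at most 21, the other 8 − k are at least 22, so the total is at least (8 − k)·22 + k·7.
This is ≤ 72, so (8 − k)·22 + 7k ≤ 72, which gives k ≥ 7.
Exactly 7 works: 7 values at 7 and 1 at 22 total 71; raise one of the low values by 1 (still ≤ 21) to hit 72.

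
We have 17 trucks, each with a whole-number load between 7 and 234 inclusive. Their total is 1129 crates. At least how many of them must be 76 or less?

If only k of them are at most 76, the other 17 − k are at least 77, so the total is at least (17 − k)·77 + k·7.
This is ≤ 1129, so (17 − k)·77 + 7k ≤ 1129, which gives k ≥ 3.
Exactly 3 works: 3 values at 7 and 14 at 77 total 1099; raise one of the low values by 30 (still ≤ 76) to hit 1129.

3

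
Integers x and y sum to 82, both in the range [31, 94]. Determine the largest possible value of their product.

1681

For a fixed sum, the product xy is largest when x and y are as close as possible.
Taking x = 41 and y = 41 (both in [31, 94]) gives xy = 1681.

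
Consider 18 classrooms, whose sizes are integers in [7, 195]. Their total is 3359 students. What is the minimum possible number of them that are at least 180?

9

If only k of them are at least 180, the other 18 − k are at most 179, so the total is at most k·195 + (18 − k)·179.
This must reach 3359, so k·195 + (18 − k)·179 ≥ 3359, giving k ≥ 9.
Exactly 9 works: 9 values at 195 and 9 at 179 total 3366; lower one of the high values by 7 (still ≥ 180) to hit 3359.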